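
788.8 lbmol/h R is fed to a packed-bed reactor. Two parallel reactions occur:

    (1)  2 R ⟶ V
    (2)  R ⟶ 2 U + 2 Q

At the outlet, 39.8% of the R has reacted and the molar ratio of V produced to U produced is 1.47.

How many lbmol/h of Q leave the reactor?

91.3 lbmol/h

Conversion of R: R consumed = 0.398 × 788.8 = 313.9 lbmol/h = 2ξ₁ + 1ξ₂.
Selectivity: 1ξ₁ / (2ξ₂) = 1.47 → ξ₁ = 2.94 ξ₂.
Substitute: (2·2.94 + 1) ξ₂ = 313.9 → ξ₂ = 45.63 lbmol/h, ξ₁ = 134.2 lbmol/h.
Outlet amounts (n = n₀ + Σ ν·ξ):
  R: 788.8 − 2(134.2) − 1(45.63) = 474.9
  V: 0 + 1(134.2) = 134.2
  U: 0 + 2(45.63) = 91.26
  Q: 0 + 2(45.63) = 91.26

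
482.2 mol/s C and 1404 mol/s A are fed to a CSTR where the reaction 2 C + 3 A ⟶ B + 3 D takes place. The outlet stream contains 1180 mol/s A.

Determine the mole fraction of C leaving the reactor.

For A: n = n₀ − 3ξ → 1180 = 1404 − 3ξ, giving ξ = 74.67 mol/s.
Outlet amounts (n = n₀ + ν ξ):
  C: 482.2 − 2(74.67) = 332.9
  A: 1404 − 3(74.67) = 1180
  B: 0 + 1(74.67) = 74.67
  D: 0 + 3(74.67) = 224
Total out = 1812 mol/s; y_C = 332.9 / 1812 = 0.1837.

0.184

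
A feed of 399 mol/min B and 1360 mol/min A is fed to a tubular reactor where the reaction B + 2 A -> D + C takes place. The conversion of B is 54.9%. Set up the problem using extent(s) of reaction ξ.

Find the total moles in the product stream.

1540 mol/min

B reacted = 0.549 × 399 = 219.1 mol/min; ν_B = −1, so ξ = 219.1/1 = 219.1 mol/min.
Outlet amounts (n = n₀ + ν ξ):
  B: 399 − 1(219.1) = 179.9
  A: 1360 − 2(219.1) = 921.9
  D: 0 + 1(219.1) = 219.1
  C: 0 + 1(219.1) = 219.1
Total out = 179.9 + 921.9 + 219.1 + 219.1 = 1540 mol/min.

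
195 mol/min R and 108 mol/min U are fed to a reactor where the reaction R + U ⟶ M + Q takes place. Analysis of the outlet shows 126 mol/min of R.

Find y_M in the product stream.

For R: n = n₀ − 1ξ → 126 = 195 − 1ξ, giving ξ = 69 mol/min.
Outlet amounts (n = n₀ + ν ξ):
  R: 195 − 1(69) = 126
  U: 108 − 1(69) = 39
  M: 0 + 1(69) = 69
  Q: 0 + 1(69) = 69
Total out = 303 mol/min; y_M = 69 / 303 = 0.2277.

0.228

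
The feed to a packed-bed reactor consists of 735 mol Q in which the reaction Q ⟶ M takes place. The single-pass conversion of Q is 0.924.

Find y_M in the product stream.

Q reacted = 0.924 × 735 = 679.1 mol; ν_Q = −1, so ξ = 679.1/1 = 679.1 mol.
Outlet amounts (n = n₀ + ν ξ):
  Q: 735 − 1(679.1) = 55.86
  M: 0 + 1(679.1) = 679.1
Total out = 735 mol; y_M = 679.1 / 735 = 0.924.

0.924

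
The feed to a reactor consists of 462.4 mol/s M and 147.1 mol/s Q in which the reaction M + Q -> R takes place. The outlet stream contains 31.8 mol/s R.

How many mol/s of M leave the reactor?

For R: n = n₀ + 1ξ → 31.8 = 0 + 1ξ, giving ξ = 31.8 mol/s.
Outlet amounts (n = n₀ + ν ξ):
  M: 462.4 − 1(31.8) = 430.6
  Q: 147.1 − 1(31.8) = 115.3
  R: 0 + 1(31.8) = 31.8

431 mol/s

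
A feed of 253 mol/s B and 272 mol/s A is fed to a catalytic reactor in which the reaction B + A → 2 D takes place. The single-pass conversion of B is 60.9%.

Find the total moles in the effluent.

B reacted = 0.609 × 253 = 154.1 mol/s; ν_B = −1, so ξ = 154.1/1 = 154.1 mol/s.
Outlet amounts (n = n₀ + ν ξ):
  B: 253 − 1(154.1) = 98.92
  A: 272 − 1(154.1) = 117.9
  D: 0 + 2(154.1) = 308.2
Total out = 98.92 + 117.9 + 308.2 = 525 mol/s.

525 mol/s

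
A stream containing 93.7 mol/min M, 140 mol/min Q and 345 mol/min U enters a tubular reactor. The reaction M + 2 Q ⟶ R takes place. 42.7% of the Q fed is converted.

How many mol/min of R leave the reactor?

Q reacted = 0.427 × 140 = 59.78 mol/min; ν_Q = −2, so ξ = 59.78/2 = 29.89 mol/min.
Outlet amounts (n = n₀ + ν ξ):
  M: 93.7 − 1(29.89) = 63.81
  Q: 140 − 2(29.89) = 80.22
  R: 0 + 1(29.89) = 29.89
  U: 345 (inert)

29.9 mol/min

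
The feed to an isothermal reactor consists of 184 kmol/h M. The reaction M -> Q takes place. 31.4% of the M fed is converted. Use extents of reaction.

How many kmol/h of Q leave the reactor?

M reacted = 0.314 × 184 = 57.78 kmol/h; ν_M = −1, so ξ = 57.78/1 = 57.78 kmol/h.
Outlet amounts (n = n₀ + ν ξ):
  M: 184 − 1(57.78) = 126.2
  Q: 0 + 1(57.78) = 57.78

57.8 kmol/h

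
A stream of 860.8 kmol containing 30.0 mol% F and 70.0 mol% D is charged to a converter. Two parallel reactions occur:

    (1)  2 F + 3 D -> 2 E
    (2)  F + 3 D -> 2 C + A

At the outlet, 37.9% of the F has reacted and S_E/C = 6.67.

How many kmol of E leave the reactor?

91 kmol

Conversion of F: F consumed = 0.379 × 258.2 = 97.87 kmol = 2ξ₁ + 1ξ₂.
Selectivity: 2ξ₁ / (2ξ₂) = 6.67 → ξ₁ = 6.67 ξ₂.
Substitute: (2·6.67 + 1) ξ₂ = 97.87 → ξ₂ = 6.825 kmol, ξ₁ = 45.52 kmol.
Outlet amounts (n = n₀ + Σ ν·ξ):
  F: 258.2 − 2(45.52) − 1(6.825) = 160.4
  D: 602.6 − 3(45.52) − 3(6.825) = 445.5
  E: 0 + 2(45.52) = 91.05
  C: 0 + 2(6.825) = 13.65
  A: 0 + 1(6.825) = 6.825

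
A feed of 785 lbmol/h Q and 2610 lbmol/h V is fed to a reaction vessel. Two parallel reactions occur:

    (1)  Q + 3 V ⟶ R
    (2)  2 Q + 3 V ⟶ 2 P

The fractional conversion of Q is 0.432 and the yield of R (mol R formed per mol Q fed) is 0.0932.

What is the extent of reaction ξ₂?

Yield of R: 1ξ₁ / 785 = 0.0932 → ξ₁ = 73.16 lbmol/h.
Conversion of Q: 1ξ₁ + 2ξ₂ = 0.432 × 785 = 339.1 → ξ₂ = 133 lbmol/h.
Outlet amounts (n = n₀ + Σ ν·ξ):
  Q: 785 − 1(73.16) − 2(133) = 445.9
  V: 2610 − 3(73.16) − 3(133) = 1992
  R: 0 + 1(73.16) = 73.16
  P: 0 + 2(133) = 266

ξ₂ = 133 lbmol/h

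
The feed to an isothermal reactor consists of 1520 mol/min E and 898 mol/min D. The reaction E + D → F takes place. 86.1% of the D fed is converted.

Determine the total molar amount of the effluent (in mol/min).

1640 mol/min

D reacted = 0.861 × 898 = 773.2 mol/min; ν_D = −1, so ξ = 773.2/1 = 773.2 mol/min.
Outlet amounts (n = n₀ + ν ξ):
  E: 1520 − 1(773.2) = 746.8
  D: 898 − 1(773.2) = 124.8
  F: 0 + 1(773.2) = 773.2
Total out = 746.8 + 124.8 + 773.2 = 1645 mol/min.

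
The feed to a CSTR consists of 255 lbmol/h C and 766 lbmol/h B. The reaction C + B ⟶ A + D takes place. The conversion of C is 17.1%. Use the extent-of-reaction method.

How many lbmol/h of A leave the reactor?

43.6 lbmol/h

C reacted = 0.171 × 255 = 43.61 lbmol/h; ν_C = −1, so ξ = 43.61/1 = 43.61 lbmol/h.
Outlet amounts (n = n₀ + ν ξ):
  C: 255 − 1(43.61) = 211.4
  B: 766 − 1(43.61) = 722.4
  A: 0 + 1(43.61) = 43.61
  D: 0 + 1(43.61) = 43.61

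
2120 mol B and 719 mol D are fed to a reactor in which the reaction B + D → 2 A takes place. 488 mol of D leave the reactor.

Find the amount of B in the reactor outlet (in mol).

For D: n = n₀ − 1ξ → 488 = 719 − 1ξ, giving ξ = 231 mol.
Outlet amounts (n = n₀ + ν ξ):
  B: 2120 − 1(231) = 1889
  D: 719 − 1(231) = 488
  A: 0 + 2(231) = 462

1890 mol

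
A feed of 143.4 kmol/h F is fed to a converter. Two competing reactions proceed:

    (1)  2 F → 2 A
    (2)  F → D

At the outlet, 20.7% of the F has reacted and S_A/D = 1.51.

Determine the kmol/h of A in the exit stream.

Conversion of F: F consumed = 0.207 × 143.4 = 29.68 kmol/h = 2ξ₁ + 1ξ₂.
Selectivity: 2ξ₁ / (1ξ₂) = 1.51 → ξ₁ = 0.755 ξ₂.
Substitute: (2·0.755 + 1) ξ₂ = 29.68 → ξ₂ = 11.83 kmol/h, ξ₁ = 8.929 kmol/h.
Outlet amounts (n = n₀ + Σ ν·ξ):
  F: 143.4 − 2(8.929) − 1(11.83) = 113.7
  A: 0 + 2(8.929) = 17.86
  D: 0 + 1(11.83) = 11.83

17.9 kmol/h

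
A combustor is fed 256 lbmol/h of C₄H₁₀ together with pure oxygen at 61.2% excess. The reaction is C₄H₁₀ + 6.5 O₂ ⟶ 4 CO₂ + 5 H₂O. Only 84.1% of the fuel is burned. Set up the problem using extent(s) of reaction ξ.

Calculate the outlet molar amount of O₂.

Stoichiometric O₂ = 6.5 × 256 = 1664 lbmol/h; O₂ fed = 1664 × 1.612 = 2682 lbmol/h.
Fuel reacted = 0.841 × 256 → ξ = 215.3 lbmol/h.
Outlet (n = n₀ + ν ξ):
  C₄H₁₀: 256 − 1(215.3) = 40.7
  O₂: 2682 − 6.5(215.3) = 1283
  CO₂: 0 + 4(215.3) = 861.2
  H₂O: 0 + 5(215.3) = 1076

1280 lbmol/h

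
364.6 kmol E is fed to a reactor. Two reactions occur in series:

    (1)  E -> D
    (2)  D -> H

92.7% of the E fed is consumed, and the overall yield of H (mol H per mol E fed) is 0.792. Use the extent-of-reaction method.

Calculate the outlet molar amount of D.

49.2 kmol

Conversion of E: E consumed = 1ξ₁ = 0.927 × 364.6 → ξ₁ = 338 kmol.
Yield of H: 1ξ₂ / 364.6 = 0.792 → ξ₂ = 288.8 kmol.
Outlet amounts (n = n₀ + Σ ν·ξ):
  E: 364.6 − 1(338) = 26.62
  D: 0 + 1(338) − 1(288.8) = 49.22
  H: 0 + 1(288.8) = 288.8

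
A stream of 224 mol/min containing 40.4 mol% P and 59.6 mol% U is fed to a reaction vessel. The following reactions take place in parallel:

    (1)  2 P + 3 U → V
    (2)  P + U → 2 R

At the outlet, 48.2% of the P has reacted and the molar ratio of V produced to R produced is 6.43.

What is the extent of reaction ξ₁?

Conversion of P: P consumed = 0.482 × 90.5 = 43.62 mol/min = 2ξ₁ + 1ξ₂.
Selectivity: 1ξ₁ / (2ξ₂) = 6.43 → ξ₁ = 12.86 ξ₂.
Substitute: (2·12.86 + 1) ξ₂ = 43.62 → ξ₂ = 1.632 mol/min, ξ₁ = 20.99 mol/min.
Outlet amounts (n = n₀ + Σ ν·ξ):
  P: 90.5 − 2(20.99) − 1(1.632) = 46.88
  U: 133.5 − 3(20.99) − 1(1.632) = 68.89
  V: 0 + 1(20.99) = 20.99
  R: 0 + 2(1.632) = 3.265

ξ₁ = 21 mol/min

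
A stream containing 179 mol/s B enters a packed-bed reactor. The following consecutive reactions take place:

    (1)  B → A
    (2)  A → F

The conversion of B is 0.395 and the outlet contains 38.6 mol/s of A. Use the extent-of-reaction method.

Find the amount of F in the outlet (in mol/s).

32.1 mol/s

Conversion of B: B consumed = 1ξ₁ = 0.395 × 179 → ξ₁ = 70.7 mol/s.
A balance: n_A = 0 + 1ξ₁ − 1ξ₂ = 38.6 → ξ₂ = (1·70.7 − 38.6)/1 = 32.1 mol/s.
Outlet amounts (n = n₀ + Σ ν·ξ):
  B: 179 − 1(70.7) = 108.3
  A: 0 + 1(70.7) − 1(32.1) = 38.6
  F: 0 + 1(32.1) = 32.1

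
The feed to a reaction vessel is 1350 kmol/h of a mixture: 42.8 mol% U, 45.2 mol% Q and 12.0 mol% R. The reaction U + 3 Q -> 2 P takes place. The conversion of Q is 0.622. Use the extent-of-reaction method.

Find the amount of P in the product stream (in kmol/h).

253 kmol/h

Q reacted = 0.622 × 610.2 = 379.5 kmol/h; ν_Q = −3, so ξ = 379.5/3 = 126.5 kmol/h.
Outlet amounts (n = n₀ + ν ξ):
  U: 577.8 − 1(126.5) = 451.3
  Q: 610.2 − 3(126.5) = 230.7
  P: 0 + 2(126.5) = 253
  R: 162 (inert)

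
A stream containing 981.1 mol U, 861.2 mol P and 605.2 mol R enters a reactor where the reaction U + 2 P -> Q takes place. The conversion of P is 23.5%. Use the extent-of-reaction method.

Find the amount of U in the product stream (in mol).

P reacted = 0.235 × 861.2 = 202.4 mol; ν_P = −2, so ξ = 202.4/2 = 101.2 mol.
Outlet amounts (n = n₀ + ν ξ):
  U: 981.1 − 1(101.2) = 879.9
  P: 861.2 − 2(101.2) = 658.8
  Q: 0 + 1(101.2) = 101.2
  R: 605.2 (inert)

880 mol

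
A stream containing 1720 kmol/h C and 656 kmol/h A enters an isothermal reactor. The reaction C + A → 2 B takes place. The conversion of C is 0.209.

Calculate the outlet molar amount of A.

297 kmol/h

C reacted = 0.209 × 1720 = 359.5 kmol/h; ν_C = −1, so ξ = 359.5/1 = 359.5 kmol/h.
Outlet amounts (n = n₀ + ν ξ):
  C: 1720 − 1(359.5) = 1361
  A: 656 − 1(359.5) = 296.5
  B: 0 + 2(359.5) = 719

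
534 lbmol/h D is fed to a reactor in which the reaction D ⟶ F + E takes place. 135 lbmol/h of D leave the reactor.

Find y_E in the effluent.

0.428

For D: n = n₀ − 1ξ → 135 = 534 − 1ξ, giving ξ = 399 lbmol/h.
Outlet amounts (n = n₀ + ν ξ):
  D: 534 − 1(399) = 135
  F: 0 + 1(399) = 399
  E: 0 + 1(399) = 399
Total out = 933 lbmol/h; y_E = 399 / 933 = 0.4277.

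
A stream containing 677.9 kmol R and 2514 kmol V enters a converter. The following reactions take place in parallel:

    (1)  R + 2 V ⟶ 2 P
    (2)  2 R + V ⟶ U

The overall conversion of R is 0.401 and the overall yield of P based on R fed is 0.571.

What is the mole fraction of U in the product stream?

0.0134

Yield of P: 2ξ₁ / 677.9 = 0.571 → ξ₁ = 193.5 kmol.
Conversion of R: 1ξ₁ + 2ξ₂ = 0.401 × 677.9 = 271.8 → ξ₂ = 39.15 kmol.
Outlet amounts (n = n₀ + Σ ν·ξ):
  R: 677.9 − 1(193.5) − 2(39.15) = 406.1
  V: 2514 − 2(193.5) − 1(39.15) = 2088
  P: 0 + 2(193.5) = 387.1
  U: 0 + 1(39.15) = 39.15
Total out = 2920 kmol; y_U = 39.15 / 2920 = 0.01341.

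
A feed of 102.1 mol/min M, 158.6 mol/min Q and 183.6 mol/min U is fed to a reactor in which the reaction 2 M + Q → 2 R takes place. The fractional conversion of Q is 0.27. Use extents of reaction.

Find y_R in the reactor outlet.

0.213

Q reacted = 0.27 × 158.6 = 42.82 mol/min; ν_Q = −1, so ξ = 42.82/1 = 42.82 mol/min.
Outlet amounts (n = n₀ + ν ξ):
  M: 102.1 − 2(42.82) = 16.46
  Q: 158.6 − 1(42.82) = 115.8
  R: 0 + 2(42.82) = 85.64
  U: 183.6 (inert)
Total out = 401.5 mol/min; y_R = 85.64 / 401.5 = 0.2133.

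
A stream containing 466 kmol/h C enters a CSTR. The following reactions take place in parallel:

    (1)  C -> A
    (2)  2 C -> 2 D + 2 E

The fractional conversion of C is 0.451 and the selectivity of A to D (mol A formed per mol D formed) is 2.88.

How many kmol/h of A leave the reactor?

Conversion of C: C consumed = 0.451 × 466 = 210.2 kmol/h = 1ξ₁ + 2ξ₂.
Selectivity: 1ξ₁ / (2ξ₂) = 2.88 → ξ₁ = 5.76 ξ₂.
Substitute: (1·5.76 + 2) ξ₂ = 210.2 → ξ₂ = 27.08 kmol/h, ξ₁ = 156 kmol/h.
Outlet amounts (n = n₀ + Σ ν·ξ):
  C: 466 − 1(156) − 2(27.08) = 255.8
  A: 0 + 1(156) = 156
  D: 0 + 2(27.08) = 54.17
  E: 0 + 2(27.08) = 54.17

156 kmol/h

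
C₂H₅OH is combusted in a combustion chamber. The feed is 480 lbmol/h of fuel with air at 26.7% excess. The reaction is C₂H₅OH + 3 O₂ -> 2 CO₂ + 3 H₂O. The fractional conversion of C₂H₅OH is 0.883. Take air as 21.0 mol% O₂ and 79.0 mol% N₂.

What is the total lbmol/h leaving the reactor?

9590 lbmol/h

Stoichiometric O₂ = 3 × 480 = 1440 lbmol/h; O₂ fed = 1440 × 1.267 = 1824 lbmol/h.
N₂ fed = 1824 × 79/21 = 6864 lbmol/h.
Fuel reacted = 0.883 × 480 → ξ = 423.8 lbmol/h.
Outlet (n = n₀ + ν ξ):
  C₂H₅OH: 480 − 1(423.8) = 56.16
  O₂: 1824 − 3(423.8) = 553
  N₂: 6864 (inert)
  CO₂: 0 + 2(423.8) = 847.7
  H₂O: 0 + 3(423.8) = 1272
Total out = 56.16 + 553 + 6864 + 847.7 + 1272 = 9592 lbmol/h.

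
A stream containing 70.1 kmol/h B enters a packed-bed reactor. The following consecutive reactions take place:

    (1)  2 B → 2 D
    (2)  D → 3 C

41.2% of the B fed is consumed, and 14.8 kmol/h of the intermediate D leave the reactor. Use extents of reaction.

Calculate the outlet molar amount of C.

42.2 kmol/h

Conversion of B: B consumed = 2ξ₁ = 0.412 × 70.1 → ξ₁ = 14.44 kmol/h.
D balance: n_D = 0 + 2ξ₁ − 1ξ₂ = 14.8 → ξ₂ = (2·14.44 − 14.8)/1 = 14.08 kmol/h.
Outlet amounts (n = n₀ + Σ ν·ξ):
  B: 70.1 − 2(14.44) = 41.22
  D: 0 + 2(14.44) − 1(14.08) = 14.8
  C: 0 + 3(14.08) = 42.24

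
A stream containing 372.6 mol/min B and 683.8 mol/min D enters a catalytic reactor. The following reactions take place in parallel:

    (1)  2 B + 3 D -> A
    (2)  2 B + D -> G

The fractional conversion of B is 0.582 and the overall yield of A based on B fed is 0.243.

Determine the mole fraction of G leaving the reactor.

Yield of A: 1ξ₁ / 372.6 = 0.243 → ξ₁ = 90.54 mol/min.
Conversion of B: 2ξ₁ + 2ξ₂ = 0.582 × 372.6 = 216.9 → ξ₂ = 17.88 mol/min.
Outlet amounts (n = n₀ + Σ ν·ξ):
  B: 372.6 − 2(90.54) − 2(17.88) = 155.7
  D: 683.8 − 3(90.54) − 1(17.88) = 394.3
  A: 0 + 1(90.54) = 90.54
  G: 0 + 1(17.88) = 17.88
Total out = 658.5 mol/min; y_G = 17.88 / 658.5 = 0.02716.

0.0272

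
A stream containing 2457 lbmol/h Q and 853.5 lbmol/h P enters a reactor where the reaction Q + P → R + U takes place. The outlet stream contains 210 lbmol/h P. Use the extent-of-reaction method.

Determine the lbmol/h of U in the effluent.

For P: n = n₀ − 1ξ → 210 = 853.5 − 1ξ, giving ξ = 643.5 lbmol/h.
Outlet amounts (n = n₀ + ν ξ):
  Q: 2457 − 1(643.5) = 1814
  P: 853.5 − 1(643.5) = 210
  R: 0 + 1(643.5) = 643.5
  U: 0 + 1(643.5) = 643.5

644 lbmol/h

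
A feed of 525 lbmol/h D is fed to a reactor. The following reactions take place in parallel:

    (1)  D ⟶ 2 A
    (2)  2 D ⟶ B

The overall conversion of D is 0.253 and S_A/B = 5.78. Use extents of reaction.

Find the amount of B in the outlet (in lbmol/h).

Conversion of D: D consumed = 0.253 × 525 = 132.8 lbmol/h = 1ξ₁ + 2ξ₂.
Selectivity: 2ξ₁ / (1ξ₂) = 5.78 → ξ₁ = 2.89 ξ₂.
Substitute: (1·2.89 + 2) ξ₂ = 132.8 → ξ₂ = 27.16 lbmol/h, ξ₁ = 78.5 lbmol/h.
Outlet amounts (n = n₀ + Σ ν·ξ):
  D: 525 − 1(78.5) − 2(27.16) = 392.2
  A: 0 + 2(78.5) = 157
  B: 0 + 1(27.16) = 27.16

27.2 lbmol/h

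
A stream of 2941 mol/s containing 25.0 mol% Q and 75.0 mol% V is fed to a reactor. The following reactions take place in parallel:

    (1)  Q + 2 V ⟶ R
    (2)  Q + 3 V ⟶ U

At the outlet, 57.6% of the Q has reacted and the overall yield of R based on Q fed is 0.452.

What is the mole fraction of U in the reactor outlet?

Yield of R: 1ξ₁ / 735.2 = 0.452 → ξ₁ = 332.3 mol/s.
Conversion of Q: 1ξ₁ + 1ξ₂ = 0.576 × 735.2 = 423.5 → ξ₂ = 91.17 mol/s.
Outlet amounts (n = n₀ + Σ ν·ξ):
  Q: 735.2 − 1(332.3) − 1(91.17) = 311.7
  V: 2206 − 2(332.3) − 3(91.17) = 1268
  R: 0 + 1(332.3) = 332.3
  U: 0 + 1(91.17) = 91.17
Total out = 2003 mol/s; y_U = 91.17 / 2003 = 0.04552.

0.0455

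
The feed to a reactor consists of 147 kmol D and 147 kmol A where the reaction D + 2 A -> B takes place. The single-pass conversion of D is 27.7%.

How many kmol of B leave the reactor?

40.7 kmol

D reacted = 0.277 × 147 = 40.72 kmol; ν_D = −1, so ξ = 40.72/1 = 40.72 kmol.
Outlet amounts (n = n₀ + ν ξ):
  D: 147 − 1(40.72) = 106.3
  A: 147 − 2(40.72) = 65.56
  B: 0 + 1(40.72) = 40.72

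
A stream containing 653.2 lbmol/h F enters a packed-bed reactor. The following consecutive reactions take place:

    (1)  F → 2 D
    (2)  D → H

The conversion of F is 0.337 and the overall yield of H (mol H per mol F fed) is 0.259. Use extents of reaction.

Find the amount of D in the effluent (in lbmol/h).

271 lbmol/h

Conversion of F: F consumed = 1ξ₁ = 0.337 × 653.2 → ξ₁ = 220.1 lbmol/h.
Yield of H: 1ξ₂ / 653.2 = 0.259 → ξ₂ = 169.2 lbmol/h.
Outlet amounts (n = n₀ + Σ ν·ξ):
  F: 653.2 − 1(220.1) = 433.1
  D: 0 + 2(220.1) − 1(169.2) = 271.1
  H: 0 + 1(169.2) = 169.2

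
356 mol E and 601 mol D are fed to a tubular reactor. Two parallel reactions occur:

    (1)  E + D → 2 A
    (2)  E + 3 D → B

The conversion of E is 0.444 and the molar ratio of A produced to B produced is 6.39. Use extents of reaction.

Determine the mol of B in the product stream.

37.7 mol

Conversion of E: E consumed = 0.444 × 356 = 158.1 mol = 1ξ₁ + 1ξ₂.
Selectivity: 2ξ₁ / (1ξ₂) = 6.39 → ξ₁ = 3.195 ξ₂.
Substitute: (1·3.195 + 1) ξ₂ = 158.1 → ξ₂ = 37.68 mol, ξ₁ = 120.4 mol.
Outlet amounts (n = n₀ + Σ ν·ξ):
  E: 356 − 1(120.4) − 1(37.68) = 197.9
  D: 601 − 1(120.4) − 3(37.68) = 367.6
  A: 0 + 2(120.4) = 240.8
  B: 0 + 1(37.68) = 37.68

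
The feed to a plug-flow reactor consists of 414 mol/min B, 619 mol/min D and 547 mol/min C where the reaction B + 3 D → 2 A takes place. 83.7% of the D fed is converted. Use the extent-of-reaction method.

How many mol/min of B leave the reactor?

241 mol/min

D reacted = 0.837 × 619 = 518.1 mol/min; ν_D = −3, so ξ = 518.1/3 = 172.7 mol/min.
Outlet amounts (n = n₀ + ν ξ):
  B: 414 − 1(172.7) = 241.3
  D: 619 − 3(172.7) = 100.9
  A: 0 + 2(172.7) = 345.4
  C: 547 (inert)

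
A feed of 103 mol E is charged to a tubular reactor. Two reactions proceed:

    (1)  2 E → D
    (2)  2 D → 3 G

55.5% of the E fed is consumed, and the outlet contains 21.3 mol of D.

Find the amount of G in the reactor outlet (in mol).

10.9 mol

Conversion of E: E consumed = 2ξ₁ = 0.555 × 103 → ξ₁ = 28.58 mol.
D balance: n_D = 0 + 1ξ₁ − 2ξ₂ = 21.3 → ξ₂ = (1·28.58 − 21.3)/2 = 3.641 mol.
Outlet amounts (n = n₀ + Σ ν·ξ):
  E: 103 − 2(28.58) = 45.83
  D: 0 + 1(28.58) − 2(3.641) = 21.3
  G: 0 + 3(3.641) = 10.92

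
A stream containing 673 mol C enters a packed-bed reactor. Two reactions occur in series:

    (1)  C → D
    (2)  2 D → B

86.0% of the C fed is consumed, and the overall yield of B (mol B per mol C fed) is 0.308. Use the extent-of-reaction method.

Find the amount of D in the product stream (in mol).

Conversion of C: C consumed = 1ξ₁ = 0.86 × 673 → ξ₁ = 578.8 mol.
Yield of B: 1ξ₂ / 673 = 0.308 → ξ₂ = 207.3 mol.
Outlet amounts (n = n₀ + Σ ν·ξ):
  C: 673 − 1(578.8) = 94.22
  D: 0 + 1(578.8) − 2(207.3) = 164.2
  B: 0 + 1(207.3) = 207.3

164 mol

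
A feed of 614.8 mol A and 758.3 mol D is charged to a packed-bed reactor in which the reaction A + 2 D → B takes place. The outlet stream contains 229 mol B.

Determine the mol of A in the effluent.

For B: n = n₀ + 1ξ → 229 = 0 + 1ξ, giving ξ = 229 mol.
Outlet amounts (n = n₀ + ν ξ):
  A: 614.8 − 1(229) = 385.8
  D: 758.3 − 2(229) = 300.3
  B: 0 + 1(229) = 229

386 mol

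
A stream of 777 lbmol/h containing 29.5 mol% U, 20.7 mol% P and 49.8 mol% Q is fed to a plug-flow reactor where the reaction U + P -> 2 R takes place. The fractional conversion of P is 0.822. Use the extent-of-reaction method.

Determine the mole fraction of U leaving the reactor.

0.125

P reacted = 0.822 × 160.8 = 132.2 lbmol/h; ν_P = −1, so ξ = 132.2/1 = 132.2 lbmol/h.
Outlet amounts (n = n₀ + ν ξ):
  U: 229.2 − 1(132.2) = 97.01
  P: 160.8 − 1(132.2) = 28.63
  R: 0 + 2(132.2) = 264.4
  Q: 386.9 (inert)
Total out = 777 lbmol/h; y_U = 97.01 / 777 = 0.1248.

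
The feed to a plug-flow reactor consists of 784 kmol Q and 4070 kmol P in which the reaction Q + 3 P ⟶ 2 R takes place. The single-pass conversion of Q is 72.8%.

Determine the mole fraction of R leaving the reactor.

Q reacted = 0.728 × 784 = 570.8 kmol; ν_Q = −1, so ξ = 570.8/1 = 570.8 kmol.
Outlet amounts (n = n₀ + ν ξ):
  Q: 784 − 1(570.8) = 213.2
  P: 4070 − 3(570.8) = 2358
  R: 0 + 2(570.8) = 1142
Total out = 3712 kmol; y_R = 1142 / 3712 = 0.3075.

0.307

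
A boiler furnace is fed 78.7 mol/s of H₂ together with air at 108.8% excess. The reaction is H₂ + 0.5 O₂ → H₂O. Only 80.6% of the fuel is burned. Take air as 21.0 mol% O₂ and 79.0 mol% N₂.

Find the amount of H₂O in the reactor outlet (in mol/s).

Stoichiometric O₂ = 0.5 × 78.7 = 39.35 mol/s; O₂ fed = 39.35 × 2.088 = 82.16 mol/s.
N₂ fed = 82.16 × 79/21 = 309.1 mol/s.
Fuel reacted = 0.806 × 78.7 → ξ = 63.43 mol/s.
Outlet (n = n₀ + ν ξ):
  H₂: 78.7 − 1(63.43) = 15.27
  O₂: 82.16 − 0.5(63.43) = 50.45
  N₂: 309.1 (inert)
  H₂O: 0 + 1(63.43) = 63.43

63.4 mol/s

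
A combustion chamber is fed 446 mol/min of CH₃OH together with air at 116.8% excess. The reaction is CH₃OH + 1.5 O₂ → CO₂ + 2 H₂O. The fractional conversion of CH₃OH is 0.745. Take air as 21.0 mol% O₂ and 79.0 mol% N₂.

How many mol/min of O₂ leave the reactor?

952 mol/min

Stoichiometric O₂ = 1.5 × 446 = 669 mol/min; O₂ fed = 669 × 2.168 = 1450 mol/min.
N₂ fed = 1450 × 79/21 = 5456 mol/min.
Fuel reacted = 0.745 × 446 → ξ = 332.3 mol/min.
Outlet (n = n₀ + ν ξ):
  CH₃OH: 446 − 1(332.3) = 113.7
  O₂: 1450 − 1.5(332.3) = 952
  N₂: 5456 (inert)
  CO₂: 0 + 1(332.3) = 332.3
  H₂O: 0 + 2(332.3) = 664.5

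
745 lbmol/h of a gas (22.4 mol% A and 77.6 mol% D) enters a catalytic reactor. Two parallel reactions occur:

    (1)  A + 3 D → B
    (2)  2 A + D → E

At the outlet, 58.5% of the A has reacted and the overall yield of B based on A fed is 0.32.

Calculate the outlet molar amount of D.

Yield of B: 1ξ₁ / 166.9 = 0.32 → ξ₁ = 53.4 lbmol/h.
Conversion of A: 1ξ₁ + 2ξ₂ = 0.585 × 166.9 = 97.62 → ξ₂ = 22.11 lbmol/h.
Outlet amounts (n = n₀ + Σ ν·ξ):
  A: 166.9 − 1(53.4) − 2(22.11) = 69.26
  D: 578.1 − 3(53.4) − 1(22.11) = 395.8
  B: 0 + 1(53.4) = 53.4
  E: 0 + 1(22.11) = 22.11

396 lbmol/h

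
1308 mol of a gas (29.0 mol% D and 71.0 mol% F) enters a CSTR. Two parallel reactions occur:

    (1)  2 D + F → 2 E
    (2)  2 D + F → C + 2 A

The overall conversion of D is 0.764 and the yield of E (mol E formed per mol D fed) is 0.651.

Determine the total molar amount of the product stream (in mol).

Yield of E: 2ξ₁ / 379.3 = 0.651 → ξ₁ = 123.5 mol.
Conversion of D: 2ξ₁ + 2ξ₂ = 0.764 × 379.3 = 289.8 → ξ₂ = 21.43 mol.
Outlet amounts (n = n₀ + Σ ν·ξ):
  D: 379.3 − 2(123.5) − 2(21.43) = 89.52
  F: 928.7 − 1(123.5) − 1(21.43) = 783.8
  E: 0 + 2(123.5) = 246.9
  C: 0 + 1(21.43) = 21.43
  A: 0 + 2(21.43) = 42.86
Total out = 89.52 + 783.8 + 246.9 + 21.43 + 42.86 = 1185 mol.

1180 mol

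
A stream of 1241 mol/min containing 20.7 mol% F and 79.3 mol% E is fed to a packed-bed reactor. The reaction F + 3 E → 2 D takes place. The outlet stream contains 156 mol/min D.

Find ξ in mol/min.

ξ = 78 mol/min

For D: n = n₀ + 2ξ → 156 = 0 + 2ξ, giving ξ = 78 mol/min.
Outlet amounts (n = n₀ + ν ξ):
  F: 256.9 − 1(78) = 178.9
  E: 984.1 − 3(78) = 750.1
  D: 0 + 2(78) = 156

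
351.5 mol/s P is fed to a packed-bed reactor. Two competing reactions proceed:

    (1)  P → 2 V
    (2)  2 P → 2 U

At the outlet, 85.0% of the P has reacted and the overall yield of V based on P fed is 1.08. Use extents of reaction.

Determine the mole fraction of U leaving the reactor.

0.201

Yield of V: 2ξ₁ / 351.5 = 1.08 → ξ₁ = 189.8 mol/s.
Conversion of P: 1ξ₁ + 2ξ₂ = 0.85 × 351.5 = 298.8 → ξ₂ = 54.48 mol/s.
Outlet amounts (n = n₀ + Σ ν·ξ):
  P: 351.5 − 1(189.8) − 2(54.48) = 52.73
  V: 0 + 2(189.8) = 379.6
  U: 0 + 2(54.48) = 109
Total out = 541.3 mol/s; y_U = 109 / 541.3 = 0.2013.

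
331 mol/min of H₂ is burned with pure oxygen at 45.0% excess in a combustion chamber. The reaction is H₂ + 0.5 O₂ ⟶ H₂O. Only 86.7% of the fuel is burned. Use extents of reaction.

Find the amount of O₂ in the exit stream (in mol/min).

96.5 mol/min

Stoichiometric O₂ = 0.5 × 331 = 165.5 mol/min; O₂ fed = 165.5 × 1.450 = 240 mol/min.
Fuel reacted = 0.867 × 331 → ξ = 287 mol/min.
Outlet (n = n₀ + ν ξ):
  H₂: 331 − 1(287) = 44.02
  O₂: 240 − 0.5(287) = 96.49
  H₂O: 0 + 1(287) = 287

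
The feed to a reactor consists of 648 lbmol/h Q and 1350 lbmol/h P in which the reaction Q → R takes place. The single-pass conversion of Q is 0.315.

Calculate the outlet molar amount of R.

Q reacted = 0.315 × 648 = 204.1 lbmol/h; ν_Q = −1, so ξ = 204.1/1 = 204.1 lbmol/h.
Outlet amounts (n = n₀ + ν ξ):
  Q: 648 − 1(204.1) = 443.9
  R: 0 + 1(204.1) = 204.1
  P: 1350 (inert)

204 lbmol/h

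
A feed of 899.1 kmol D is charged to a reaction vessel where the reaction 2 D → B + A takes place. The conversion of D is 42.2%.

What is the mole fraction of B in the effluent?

0.211

D reacted = 0.422 × 899.1 = 379.4 kmol; ν_D = −2, so ξ = 379.4/2 = 189.7 kmol.
Outlet amounts (n = n₀ + ν ξ):
  D: 899.1 − 2(189.7) = 519.7
  B: 0 + 1(189.7) = 189.7
  A: 0 + 1(189.7) = 189.7
Total out = 899.1 kmol; y_B = 189.7 / 899.1 = 0.211.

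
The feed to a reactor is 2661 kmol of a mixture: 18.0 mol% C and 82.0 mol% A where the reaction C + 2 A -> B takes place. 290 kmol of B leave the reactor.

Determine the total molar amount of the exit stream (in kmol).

2080 kmol

For B: n = n₀ + 1ξ → 290 = 0 + 1ξ, giving ξ = 290 kmol.
Outlet amounts (n = n₀ + ν ξ):
  C: 479 − 1(290) = 189
  A: 2182 − 2(290) = 1602
  B: 0 + 1(290) = 290
Total out = 189 + 1602 + 290 = 2081 kmol.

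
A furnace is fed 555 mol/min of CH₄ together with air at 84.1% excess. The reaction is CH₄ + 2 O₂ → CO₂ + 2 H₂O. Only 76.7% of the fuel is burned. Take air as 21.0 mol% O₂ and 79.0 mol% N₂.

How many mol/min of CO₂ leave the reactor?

Stoichiometric O₂ = 2 × 555 = 1110 mol/min; O₂ fed = 1110 × 1.841 = 2044 mol/min.
N₂ fed = 2044 × 79/21 = 7687 mol/min.
Fuel reacted = 0.767 × 555 → ξ = 425.7 mol/min.
Outlet (n = n₀ + ν ξ):
  CH₄: 555 − 1(425.7) = 129.3
  O₂: 2044 − 2(425.7) = 1192
  N₂: 7687 (inert)
  CO₂: 0 + 1(425.7) = 425.7
  H₂O: 0 + 2(425.7) = 851.4

426 mol/min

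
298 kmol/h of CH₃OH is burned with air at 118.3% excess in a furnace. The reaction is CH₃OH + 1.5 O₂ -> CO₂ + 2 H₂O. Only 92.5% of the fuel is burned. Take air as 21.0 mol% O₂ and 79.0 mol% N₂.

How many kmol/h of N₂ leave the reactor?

3670 kmol/h

Stoichiometric O₂ = 1.5 × 298 = 447 kmol/h; O₂ fed = 447 × 2.183 = 975.8 kmol/h.
N₂ fed = 975.8 × 79/21 = 3671 kmol/h.
Fuel reacted = 0.925 × 298 → ξ = 275.7 kmol/h.
Outlet (n = n₀ + ν ξ):
  CH₃OH: 298 − 1(275.7) = 22.35
  O₂: 975.8 − 1.5(275.7) = 562.3
  N₂: 3671 (inert)
  CO₂: 0 + 1(275.7) = 275.7
  H₂O: 0 + 2(275.7) = 551.3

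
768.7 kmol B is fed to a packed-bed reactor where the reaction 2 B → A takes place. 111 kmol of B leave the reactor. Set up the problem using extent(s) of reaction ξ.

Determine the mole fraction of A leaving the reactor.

For B: n = n₀ − 2ξ → 111 = 768.7 − 2ξ, giving ξ = 328.9 kmol.
Outlet amounts (n = n₀ + ν ξ):
  B: 768.7 − 2(328.9) = 111
  A: 0 + 1(328.9) = 328.9
Total out = 439.9 kmol; y_A = 328.9 / 439.9 = 0.7476.

0.748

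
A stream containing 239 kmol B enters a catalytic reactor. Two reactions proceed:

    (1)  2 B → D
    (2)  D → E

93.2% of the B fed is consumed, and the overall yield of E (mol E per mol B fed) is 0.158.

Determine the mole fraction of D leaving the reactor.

Conversion of B: B consumed = 2ξ₁ = 0.932 × 239 → ξ₁ = 111.4 kmol.
Yield of E: 1ξ₂ / 239 = 0.158 → ξ₂ = 37.76 kmol.
Outlet amounts (n = n₀ + Σ ν·ξ):
  B: 239 − 2(111.4) = 16.25
  D: 0 + 1(111.4) − 1(37.76) = 73.61
  E: 0 + 1(37.76) = 37.76
Total out = 127.6 kmol; y_D = 73.61 / 127.6 = 0.5768.

0.577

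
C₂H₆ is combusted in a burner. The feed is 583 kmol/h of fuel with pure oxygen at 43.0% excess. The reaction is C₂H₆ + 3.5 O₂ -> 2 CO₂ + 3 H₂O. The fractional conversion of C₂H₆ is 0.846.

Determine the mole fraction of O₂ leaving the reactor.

Stoichiometric O₂ = 3.5 × 583 = 2040 kmol/h; O₂ fed = 2040 × 1.430 = 2918 kmol/h.
Fuel reacted = 0.846 × 583 → ξ = 493.2 kmol/h.
Outlet (n = n₀ + ν ξ):
  C₂H₆: 583 − 1(493.2) = 89.78
  O₂: 2918 − 3.5(493.2) = 1192
  CO₂: 0 + 2(493.2) = 986.4
  H₂O: 0 + 3(493.2) = 1480
Total out = 3748 kmol/h; y_O₂ = 1192 / 3748 = 0.318.

0.318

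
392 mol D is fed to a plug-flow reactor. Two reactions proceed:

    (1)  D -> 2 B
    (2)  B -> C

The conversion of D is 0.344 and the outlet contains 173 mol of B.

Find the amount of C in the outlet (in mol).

96.7 mol

Conversion of D: D consumed = 1ξ₁ = 0.344 × 392 → ξ₁ = 134.8 mol.
B balance: n_B = 0 + 2ξ₁ − 1ξ₂ = 173 → ξ₂ = (2·134.8 − 173)/1 = 96.7 mol.
Outlet amounts (n = n₀ + Σ ν·ξ):
  D: 392 − 1(134.8) = 257.2
  B: 0 + 2(134.8) − 1(96.7) = 173
  C: 0 + 1(96.7) = 96.7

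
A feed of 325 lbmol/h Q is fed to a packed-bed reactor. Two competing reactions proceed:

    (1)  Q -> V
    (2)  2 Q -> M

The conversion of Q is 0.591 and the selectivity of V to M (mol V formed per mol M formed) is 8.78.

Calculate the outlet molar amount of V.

Conversion of Q: Q consumed = 0.591 × 325 = 192.1 lbmol/h = 1ξ₁ + 2ξ₂.
Selectivity: 1ξ₁ / (1ξ₂) = 8.78 → ξ₁ = 8.78 ξ₂.
Substitute: (1·8.78 + 2) ξ₂ = 192.1 → ξ₂ = 17.82 lbmol/h, ξ₁ = 156.4 lbmol/h.
Outlet amounts (n = n₀ + Σ ν·ξ):
  Q: 325 − 1(156.4) − 2(17.82) = 132.9
  V: 0 + 1(156.4) = 156.4
  M: 0 + 1(17.82) = 17.82

156 lbmol/h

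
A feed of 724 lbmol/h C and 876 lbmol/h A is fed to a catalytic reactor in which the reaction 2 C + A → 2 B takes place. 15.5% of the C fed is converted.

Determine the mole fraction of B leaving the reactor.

0.0727

C reacted = 0.155 × 724 = 112.2 lbmol/h; ν_C = −2, so ξ = 112.2/2 = 56.11 lbmol/h.
Outlet amounts (n = n₀ + ν ξ):
  C: 724 − 2(56.11) = 611.8
  A: 876 − 1(56.11) = 819.9
  B: 0 + 2(56.11) = 112.2
Total out = 1544 lbmol/h; y_B = 112.2 / 1544 = 0.07269.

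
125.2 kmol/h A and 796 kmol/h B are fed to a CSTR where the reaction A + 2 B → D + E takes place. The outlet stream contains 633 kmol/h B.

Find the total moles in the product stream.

840 kmol/h

For B: n = n₀ − 2ξ → 633 = 796 − 2ξ, giving ξ = 81.5 kmol/h.
Outlet amounts (n = n₀ + ν ξ):
  A: 125.2 − 1(81.5) = 43.7
  B: 796 − 2(81.5) = 633
  D: 0 + 1(81.5) = 81.5
  E: 0 + 1(81.5) = 81.5
Total out = 43.7 + 633 + 81.5 + 81.5 = 839.7 kmol/h.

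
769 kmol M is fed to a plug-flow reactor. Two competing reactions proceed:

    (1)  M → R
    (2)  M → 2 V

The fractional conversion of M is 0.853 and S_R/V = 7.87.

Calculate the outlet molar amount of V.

Conversion of M: M consumed = 0.853 × 769 = 656 kmol = 1ξ₁ + 1ξ₂.
Selectivity: 1ξ₁ / (2ξ₂) = 7.87 → ξ₁ = 15.74 ξ₂.
Substitute: (1·15.74 + 1) ξ₂ = 656 → ξ₂ = 39.19 kmol, ξ₁ = 616.8 kmol.
Outlet amounts (n = n₀ + Σ ν·ξ):
  M: 769 − 1(616.8) − 1(39.19) = 113
  R: 0 + 1(616.8) = 616.8
  V: 0 + 2(39.19) = 78.37

78.4 kmol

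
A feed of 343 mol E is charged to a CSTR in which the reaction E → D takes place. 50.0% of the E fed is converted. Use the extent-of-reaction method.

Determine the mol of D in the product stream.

172 mol

E reacted = 0.5 × 343 = 171.5 mol; ν_E = −1, so ξ = 171.5/1 = 171.5 mol.
Outlet amounts (n = n₀ + ν ξ):
  E: 343 − 1(171.5) = 171.5
  D: 0 + 1(171.5) = 171.5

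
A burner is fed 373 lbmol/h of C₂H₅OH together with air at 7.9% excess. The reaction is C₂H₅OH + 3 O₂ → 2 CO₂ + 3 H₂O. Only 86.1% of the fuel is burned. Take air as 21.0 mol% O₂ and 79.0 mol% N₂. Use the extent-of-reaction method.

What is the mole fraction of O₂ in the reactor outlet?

0.0379

Stoichiometric O₂ = 3 × 373 = 1119 lbmol/h; O₂ fed = 1119 × 1.079 = 1207 lbmol/h.
N₂ fed = 1207 × 79/21 = 4542 lbmol/h.
Fuel reacted = 0.861 × 373 → ξ = 321.2 lbmol/h.
Outlet (n = n₀ + ν ξ):
  C₂H₅OH: 373 − 1(321.2) = 51.85
  O₂: 1207 − 3(321.2) = 243.9
  N₂: 4542 (inert)
  CO₂: 0 + 2(321.2) = 642.3
  H₂O: 0 + 3(321.2) = 963.5
Total out = 6444 lbmol/h; y_O₂ = 243.9 / 6444 = 0.03786.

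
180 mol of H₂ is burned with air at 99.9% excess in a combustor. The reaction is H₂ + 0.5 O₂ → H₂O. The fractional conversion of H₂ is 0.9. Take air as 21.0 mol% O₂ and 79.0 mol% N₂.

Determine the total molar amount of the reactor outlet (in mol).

956 mol

Stoichiometric O₂ = 0.5 × 180 = 90 mol; O₂ fed = 90 × 1.999 = 179.9 mol.
N₂ fed = 179.9 × 79/21 = 676.8 mol.
Fuel reacted = 0.9 × 180 → ξ = 162 mol.
Outlet (n = n₀ + ν ξ):
  H₂: 180 − 1(162) = 18
  O₂: 179.9 − 0.5(162) = 98.91
  N₂: 676.8 (inert)
  H₂O: 0 + 1(162) = 162
Total out = 18 + 98.91 + 676.8 + 162 = 955.7 mol.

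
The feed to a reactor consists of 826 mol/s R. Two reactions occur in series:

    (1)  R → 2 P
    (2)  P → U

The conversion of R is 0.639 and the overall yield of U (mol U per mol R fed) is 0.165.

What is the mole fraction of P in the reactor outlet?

Conversion of R: R consumed = 1ξ₁ = 0.639 × 826 → ξ₁ = 527.8 mol/s.
Yield of U: 1ξ₂ / 826 = 0.165 → ξ₂ = 136.3 mol/s.
Outlet amounts (n = n₀ + Σ ν·ξ):
  R: 826 − 1(527.8) = 298.2
  P: 0 + 2(527.8) − 1(136.3) = 919.3
  U: 0 + 1(136.3) = 136.3
Total out = 1354 mol/s; y_P = 919.3 / 1354 = 0.6791.

0.679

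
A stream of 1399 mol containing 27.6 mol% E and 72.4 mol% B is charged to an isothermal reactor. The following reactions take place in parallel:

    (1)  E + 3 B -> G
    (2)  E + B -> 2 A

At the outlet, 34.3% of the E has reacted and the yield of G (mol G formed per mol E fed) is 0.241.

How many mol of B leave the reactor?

Yield of G: 1ξ₁ / 386.1 = 0.241 → ξ₁ = 93.06 mol.
Conversion of E: 1ξ₁ + 1ξ₂ = 0.343 × 386.1 = 132.4 → ξ₂ = 39.38 mol.
Outlet amounts (n = n₀ + Σ ν·ξ):
  E: 386.1 − 1(93.06) − 1(39.38) = 253.7
  B: 1013 − 3(93.06) − 1(39.38) = 694.3
  G: 0 + 1(93.06) = 93.06
  A: 0 + 2(39.38) = 78.77

694 mol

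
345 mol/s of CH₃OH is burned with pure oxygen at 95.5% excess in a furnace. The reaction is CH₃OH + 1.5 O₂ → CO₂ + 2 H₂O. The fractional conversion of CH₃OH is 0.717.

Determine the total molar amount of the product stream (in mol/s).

1480 mol/s

Stoichiometric O₂ = 1.5 × 345 = 517.5 mol/s; O₂ fed = 517.5 × 1.955 = 1012 mol/s.
Fuel reacted = 0.717 × 345 → ξ = 247.4 mol/s.
Outlet (n = n₀ + ν ξ):
  CH₃OH: 345 − 1(247.4) = 97.64
  O₂: 1012 − 1.5(247.4) = 640.7
  CO₂: 0 + 1(247.4) = 247.4
  H₂O: 0 + 2(247.4) = 494.7
Total out = 97.64 + 640.7 + 247.4 + 494.7 = 1480 mol/s.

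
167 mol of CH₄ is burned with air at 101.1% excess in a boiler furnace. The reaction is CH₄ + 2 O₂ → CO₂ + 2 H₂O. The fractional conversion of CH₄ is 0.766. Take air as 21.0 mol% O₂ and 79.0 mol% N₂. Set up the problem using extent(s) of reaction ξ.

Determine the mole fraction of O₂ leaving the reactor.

Stoichiometric O₂ = 2 × 167 = 334 mol; O₂ fed = 334 × 2.011 = 671.7 mol.
N₂ fed = 671.7 × 79/21 = 2527 mol.
Fuel reacted = 0.766 × 167 → ξ = 127.9 mol.
Outlet (n = n₀ + ν ξ):
  CH₄: 167 − 1(127.9) = 39.08
  O₂: 671.7 − 2(127.9) = 415.8
  N₂: 2527 (inert)
  CO₂: 0 + 1(127.9) = 127.9
  H₂O: 0 + 2(127.9) = 255.8
Total out = 3365 mol; y_O₂ = 415.8 / 3365 = 0.1236.

0.124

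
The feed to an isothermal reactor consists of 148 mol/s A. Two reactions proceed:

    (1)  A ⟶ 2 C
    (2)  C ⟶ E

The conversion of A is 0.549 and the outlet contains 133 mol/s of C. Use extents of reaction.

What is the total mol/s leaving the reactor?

Conversion of A: A consumed = 1ξ₁ = 0.549 × 148 → ξ₁ = 81.25 mol/s.
C balance: n_C = 0 + 2ξ₁ − 1ξ₂ = 133 → ξ₂ = (2·81.25 − 133)/1 = 29.5 mol/s.
Outlet amounts (n = n₀ + Σ ν·ξ):
  A: 148 − 1(81.25) = 66.75
  C: 0 + 2(81.25) − 1(29.5) = 133
  E: 0 + 1(29.5) = 29.5
Total out = 66.75 + 133 + 29.5 = 229.3 mol/s.

229 mol/s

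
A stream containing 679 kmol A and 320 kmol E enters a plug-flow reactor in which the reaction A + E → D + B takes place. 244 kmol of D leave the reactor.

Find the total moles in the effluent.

999 kmol

For D: n = n₀ + 1ξ → 244 = 0 + 1ξ, giving ξ = 244 kmol.
Outlet amounts (n = n₀ + ν ξ):
  A: 679 − 1(244) = 435
  E: 320 − 1(244) = 76
  D: 0 + 1(244) = 244
  B: 0 + 1(244) = 244
Total out = 435 + 76 + 244 + 244 = 999 kmol.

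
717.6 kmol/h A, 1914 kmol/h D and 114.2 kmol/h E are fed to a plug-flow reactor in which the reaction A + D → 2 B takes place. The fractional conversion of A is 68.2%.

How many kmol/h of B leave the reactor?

A reacted = 0.682 × 717.6 = 489.4 kmol/h; ν_A = −1, so ξ = 489.4/1 = 489.4 kmol/h.
Outlet amounts (n = n₀ + ν ξ):
  A: 717.6 − 1(489.4) = 228.2
  D: 1914 − 1(489.4) = 1425
  B: 0 + 2(489.4) = 978.8
  E: 114.2 (inert)

979 kmol/h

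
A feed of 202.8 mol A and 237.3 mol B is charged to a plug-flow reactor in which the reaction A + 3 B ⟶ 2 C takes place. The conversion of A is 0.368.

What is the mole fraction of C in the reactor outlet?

A reacted = 0.368 × 202.8 = 74.63 mol; ν_A = −1, so ξ = 74.63/1 = 74.63 mol.
Outlet amounts (n = n₀ + ν ξ):
  A: 202.8 − 1(74.63) = 128.2
  B: 237.3 − 3(74.63) = 13.41
  C: 0 + 2(74.63) = 149.3
Total out = 290.8 mol; y_C = 149.3 / 290.8 = 0.5132.

0.513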